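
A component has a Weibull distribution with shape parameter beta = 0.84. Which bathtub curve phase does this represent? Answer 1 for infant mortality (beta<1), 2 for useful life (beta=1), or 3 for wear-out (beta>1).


beta = 0.84
Compare beta to 1:
beta < 1 => infant mortality (phase 1)
beta = 1 => useful life (phase 2)
beta > 1 => wear-out (phase 3)
Since beta = 0.84, this is infant mortality (decreasing failure rate)
Phase = 1

1


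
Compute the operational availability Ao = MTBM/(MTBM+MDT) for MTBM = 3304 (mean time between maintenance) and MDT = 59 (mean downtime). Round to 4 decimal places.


MTBM = 3304
MDT = 59
MTBM + MDT = 3363
Ao = 3304 / 3363
Ao = 0.9825

0.9825


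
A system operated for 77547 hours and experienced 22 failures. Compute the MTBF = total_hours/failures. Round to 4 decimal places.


total_hours = 77547
failures = 22
MTBF = 77547 / 22
MTBF = 3524.8636

3524.8636


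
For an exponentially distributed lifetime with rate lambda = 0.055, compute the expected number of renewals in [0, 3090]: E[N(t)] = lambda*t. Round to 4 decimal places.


lambda = 0.055
t = 3090
E[N(t)] = lambda * t
E[N(t)] = 0.055 * 3090
E[N(t)] = 169.95

169.95


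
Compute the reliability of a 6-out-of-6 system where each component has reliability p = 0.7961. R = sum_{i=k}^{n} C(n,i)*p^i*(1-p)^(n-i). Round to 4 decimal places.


k = 6, n = 6, p = 0.7961
i=6: C(6,6)=1 * 0.7961^6 * 0.2039^0 = 0.2546
R = sum of terms = 0.2546

0.2546


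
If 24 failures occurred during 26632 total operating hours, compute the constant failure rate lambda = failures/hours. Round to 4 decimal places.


failures = 24
total_hours = 26632
lambda = 24 / 26632
lambda = 0.0009

0.0009


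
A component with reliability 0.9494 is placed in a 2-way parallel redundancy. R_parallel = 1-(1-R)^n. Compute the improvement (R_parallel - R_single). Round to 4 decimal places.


R_single = 0.9494, n = 2
1 - R_single = 0.0506
(1 - R_single)^n = 0.0506^2 = 0.0026
R_parallel = 1 - 0.0026 = 0.9974
Improvement = 0.9974 - 0.9494
Improvement = 0.048

0.048


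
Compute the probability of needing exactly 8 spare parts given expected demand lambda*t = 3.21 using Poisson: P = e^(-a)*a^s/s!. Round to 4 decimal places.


a = 3.21, s = 8
e^(-a) = e^(-3.21) = 0.0404
a^s = 3.21^8 = 11273.0195
s! = 40320
P = 0.0404 * 11273.0195 / 40320
P = 0.0113

0.0113


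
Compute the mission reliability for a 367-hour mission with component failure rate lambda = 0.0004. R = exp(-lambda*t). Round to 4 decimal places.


lambda = 0.0004
mission_time = 367
lambda * t = 0.0004 * 367 = 0.1468
R = exp(-0.1468)
R = 0.8635

0.8635


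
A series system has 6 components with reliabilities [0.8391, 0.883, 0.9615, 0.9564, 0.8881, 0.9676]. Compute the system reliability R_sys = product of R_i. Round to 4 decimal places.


Components: [0.8391, 0.883, 0.9615, 0.9564, 0.8881, 0.9676]
After component 1 (R=0.8391): product = 0.8391
After component 2 (R=0.883): product = 0.7409
After component 3 (R=0.9615): product = 0.7124
After component 4 (R=0.9564): product = 0.6813
After component 5 (R=0.8881): product = 0.6051
After component 6 (R=0.9676): product = 0.5855
R_sys = 0.5855

0.5855


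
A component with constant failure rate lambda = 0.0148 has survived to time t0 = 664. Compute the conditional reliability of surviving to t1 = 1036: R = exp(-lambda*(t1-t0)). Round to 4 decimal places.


lambda = 0.0148
t0 = 664, t1 = 1036
t1 - t0 = 372
lambda * (t1-t0) = 0.0148 * 372 = 5.5056
R = exp(-5.5056)
R = 0.0041

0.0041


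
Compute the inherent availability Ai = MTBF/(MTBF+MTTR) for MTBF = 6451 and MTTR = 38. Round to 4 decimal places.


MTBF = 6451
MTTR = 38
MTBF + MTTR = 6489
Ai = 6451 / 6489
Ai = 0.9941

0.9941


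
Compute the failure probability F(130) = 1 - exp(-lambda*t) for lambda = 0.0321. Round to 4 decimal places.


lambda = 0.0321, t = 130
lambda * t = 4.173
exp(-4.173) = 0.0154
F(t) = 1 - 0.0154
F(t) = 0.9846

0.9846


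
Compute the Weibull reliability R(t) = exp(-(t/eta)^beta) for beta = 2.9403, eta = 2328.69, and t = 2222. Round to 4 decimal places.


beta = 2.9403, eta = 2328.69, t = 2222
t/eta = 2222 / 2328.69 = 0.9542
(t/eta)^beta = 0.9542^2.9403 = 0.8712
R(t) = exp(-0.8712)
R(t) = 0.4185

0.4185


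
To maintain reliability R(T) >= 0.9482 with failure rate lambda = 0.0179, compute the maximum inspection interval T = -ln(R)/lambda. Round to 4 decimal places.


R_target = 0.9482
lambda = 0.0179
-ln(0.9482) = 0.0532
T = 0.0532 / 0.0179
T = 2.9715

2.9715


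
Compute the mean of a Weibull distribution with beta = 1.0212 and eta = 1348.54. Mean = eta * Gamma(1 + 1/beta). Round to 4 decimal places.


beta = 1.0212, eta = 1348.54
1/beta = 0.9792
1 + 1/beta = 1.9792
Gamma(1.9792) = 0.9914
Mean = 1348.54 * 0.9914
Mean = 1336.9423

1336.9423


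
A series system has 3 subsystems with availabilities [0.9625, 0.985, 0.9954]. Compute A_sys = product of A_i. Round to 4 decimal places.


Subsystems: [0.9625, 0.985, 0.9954]
After subsystem 1 (A=0.9625): product = 0.9625
After subsystem 2 (A=0.985): product = 0.9481
After subsystem 3 (A=0.9954): product = 0.9437
A_sys = 0.9437

0.9437


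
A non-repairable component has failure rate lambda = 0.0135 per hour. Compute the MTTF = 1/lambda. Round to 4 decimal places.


lambda = 0.0135
MTTF = 1 / 0.0135
MTTF = 74.0741

74.0741


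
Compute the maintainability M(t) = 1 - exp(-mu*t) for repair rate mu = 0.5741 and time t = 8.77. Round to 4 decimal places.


mu = 0.5741, t = 8.77
mu * t = 0.5741 * 8.77 = 5.0349
exp(-5.0349) = 0.0065
M(t) = 1 - 0.0065
M(t) = 0.9935

0.9935


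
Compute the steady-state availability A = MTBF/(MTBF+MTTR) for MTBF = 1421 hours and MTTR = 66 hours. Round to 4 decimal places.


MTBF = 1421
MTTR = 66
MTBF + MTTR = 1487
A = 1421 / 1487
A = 0.9556

0.9556


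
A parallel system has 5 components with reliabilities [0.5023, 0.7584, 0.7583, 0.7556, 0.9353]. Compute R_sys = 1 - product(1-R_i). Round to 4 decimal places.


Components: [0.5023, 0.7584, 0.7583, 0.7556, 0.9353]
(1 - 0.5023) = 0.4977, running product = 0.4977
(1 - 0.7584) = 0.2416, running product = 0.1202
(1 - 0.7583) = 0.2417, running product = 0.0291
(1 - 0.7556) = 0.2444, running product = 0.0071
(1 - 0.9353) = 0.0647, running product = 0.0005
Product of (1-R_i) = 0.0005
R_sys = 1 - 0.0005 = 0.9995

0.9995


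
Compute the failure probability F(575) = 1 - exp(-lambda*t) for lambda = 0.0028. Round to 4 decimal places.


lambda = 0.0028, t = 575
lambda * t = 1.61
exp(-1.61) = 0.1999
F(t) = 1 - 0.1999
F(t) = 0.8001

0.8001


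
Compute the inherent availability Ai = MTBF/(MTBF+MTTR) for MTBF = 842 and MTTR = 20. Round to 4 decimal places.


MTBF = 842
MTTR = 20
MTBF + MTTR = 862
Ai = 842 / 862
Ai = 0.9768

0.9768


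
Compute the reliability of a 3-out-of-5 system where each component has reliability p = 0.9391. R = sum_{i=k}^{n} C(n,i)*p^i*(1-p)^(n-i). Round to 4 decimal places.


k = 3, n = 5, p = 0.9391
i=3: C(5,3)=10 * 0.9391^3 * 0.0609^2 = 0.0307
i=4: C(5,4)=5 * 0.9391^4 * 0.0609^1 = 0.2368
i=5: C(5,5)=1 * 0.9391^5 * 0.0609^0 = 0.7304
R = sum of terms = 0.9979

0.9979


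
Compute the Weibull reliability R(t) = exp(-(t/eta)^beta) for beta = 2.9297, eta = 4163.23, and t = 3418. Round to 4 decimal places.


beta = 2.9297, eta = 4163.23, t = 3418
t/eta = 3418 / 4163.23 = 0.821
(t/eta)^beta = 0.821^2.9297 = 0.5611
R(t) = exp(-0.5611)
R(t) = 0.5706

0.5706


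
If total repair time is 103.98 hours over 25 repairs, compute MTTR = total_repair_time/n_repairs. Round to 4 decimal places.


total_repair_time = 103.98
n_repairs = 25
MTTR = 103.98 / 25
MTTR = 4.1592

4.1592


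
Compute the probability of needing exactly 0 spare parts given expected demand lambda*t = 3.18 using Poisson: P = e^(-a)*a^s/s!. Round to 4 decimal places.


a = 3.18, s = 0
e^(-a) = e^(-3.18) = 0.0416
a^s = 3.18^0 = 1.0
s! = 1
P = 0.0416 * 1.0 / 1
P = 0.0416

0.0416


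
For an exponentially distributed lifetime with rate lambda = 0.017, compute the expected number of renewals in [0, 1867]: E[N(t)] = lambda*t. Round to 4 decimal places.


lambda = 0.017
t = 1867
E[N(t)] = lambda * t
E[N(t)] = 0.017 * 1867
E[N(t)] = 31.739

31.739


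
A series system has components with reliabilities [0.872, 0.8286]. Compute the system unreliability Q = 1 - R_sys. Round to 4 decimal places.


Components: [0.872, 0.8286]
After component 1: product = 0.872
After component 2: product = 0.7225
R_sys = 0.7225
Q = 1 - 0.7225 = 0.2775

0.2775


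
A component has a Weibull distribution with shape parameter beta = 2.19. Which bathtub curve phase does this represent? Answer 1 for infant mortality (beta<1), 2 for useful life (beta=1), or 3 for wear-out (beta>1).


beta = 2.19
Compare beta to 1:
beta < 1 => infant mortality (phase 1)
beta = 1 => useful life (phase 2)
beta > 1 => wear-out (phase 3)
Since beta = 2.19, this is wear-out (increasing failure rate)
Phase = 3

3


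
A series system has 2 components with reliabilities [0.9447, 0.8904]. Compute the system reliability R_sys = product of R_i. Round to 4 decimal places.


Components: [0.9447, 0.8904]
After component 1 (R=0.9447): product = 0.9447
After component 2 (R=0.8904): product = 0.8412
R_sys = 0.8412

0.8412


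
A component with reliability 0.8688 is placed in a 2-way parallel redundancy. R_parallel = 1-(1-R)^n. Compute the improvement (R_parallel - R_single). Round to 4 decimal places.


R_single = 0.8688, n = 2
1 - R_single = 0.1312
(1 - R_single)^n = 0.1312^2 = 0.0172
R_parallel = 1 - 0.0172 = 0.9828
Improvement = 0.9828 - 0.8688
Improvement = 0.114

0.114


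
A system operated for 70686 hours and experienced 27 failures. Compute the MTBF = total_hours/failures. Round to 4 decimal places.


total_hours = 70686
failures = 27
MTBF = 70686 / 27
MTBF = 2618.0

2618.0


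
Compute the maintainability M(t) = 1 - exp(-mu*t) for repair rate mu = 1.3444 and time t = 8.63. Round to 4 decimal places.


mu = 1.3444, t = 8.63
mu * t = 1.3444 * 8.63 = 11.6022
exp(-11.6022) = 0.0
M(t) = 1 - 0.0
M(t) = 1.0

1.0


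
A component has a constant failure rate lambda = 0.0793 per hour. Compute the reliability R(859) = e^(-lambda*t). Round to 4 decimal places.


lambda = 0.0793
t = 859
lambda * t = 68.1187
R(t) = e^(-68.1187)
R(t) = 0.0

0.0


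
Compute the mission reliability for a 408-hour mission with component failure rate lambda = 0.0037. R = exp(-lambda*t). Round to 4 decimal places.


lambda = 0.0037
mission_time = 408
lambda * t = 0.0037 * 408 = 1.5096
R = exp(-1.5096)
R = 0.221

0.221


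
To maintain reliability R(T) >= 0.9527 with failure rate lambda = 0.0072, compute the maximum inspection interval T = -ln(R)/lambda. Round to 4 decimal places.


R_target = 0.9527
lambda = 0.0072
-ln(0.9527) = 0.0485
T = 0.0485 / 0.0072
T = 6.7299

6.7299


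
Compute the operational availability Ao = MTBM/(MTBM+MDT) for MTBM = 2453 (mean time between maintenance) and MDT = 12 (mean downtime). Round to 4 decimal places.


MTBM = 2453
MDT = 12
MTBM + MDT = 2465
Ao = 2453 / 2465
Ao = 0.9951

0.9951


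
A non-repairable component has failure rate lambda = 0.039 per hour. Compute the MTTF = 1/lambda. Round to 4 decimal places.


lambda = 0.039
MTTF = 1 / 0.039
MTTF = 25.641

25.641


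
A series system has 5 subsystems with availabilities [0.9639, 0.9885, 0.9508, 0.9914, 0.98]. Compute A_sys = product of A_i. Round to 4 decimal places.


Subsystems: [0.9639, 0.9885, 0.9508, 0.9914, 0.98]
After subsystem 1 (A=0.9639): product = 0.9639
After subsystem 2 (A=0.9885): product = 0.9528
After subsystem 3 (A=0.9508): product = 0.9059
After subsystem 4 (A=0.9914): product = 0.8981
After subsystem 5 (A=0.98): product = 0.8802
A_sys = 0.8802

0.8802


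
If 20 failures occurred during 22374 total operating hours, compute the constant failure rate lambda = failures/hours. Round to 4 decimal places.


failures = 20
total_hours = 22374
lambda = 20 / 22374
lambda = 0.0009

0.0009


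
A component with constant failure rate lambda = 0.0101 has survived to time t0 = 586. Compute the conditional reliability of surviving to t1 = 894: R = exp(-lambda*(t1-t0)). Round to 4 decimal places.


lambda = 0.0101
t0 = 586, t1 = 894
t1 - t0 = 308
lambda * (t1-t0) = 0.0101 * 308 = 3.1108
R = exp(-3.1108)
R = 0.0446

0.0446


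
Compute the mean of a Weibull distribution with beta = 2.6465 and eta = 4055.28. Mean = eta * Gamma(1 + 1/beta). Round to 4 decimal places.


beta = 2.6465, eta = 4055.28
1/beta = 0.3779
1 + 1/beta = 1.3779
Gamma(1.3779) = 0.8887
Mean = 4055.28 * 0.8887
Mean = 3603.9094

3603.9094


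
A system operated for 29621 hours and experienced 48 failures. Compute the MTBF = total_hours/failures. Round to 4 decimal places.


total_hours = 29621
failures = 48
MTBF = 29621 / 48
MTBF = 617.1042

617.1042


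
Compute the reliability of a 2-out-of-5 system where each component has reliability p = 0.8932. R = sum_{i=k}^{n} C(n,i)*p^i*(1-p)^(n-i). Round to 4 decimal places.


k = 2, n = 5, p = 0.8932
i=2: C(5,2)=10 * 0.8932^2 * 0.1068^3 = 0.0097
i=3: C(5,3)=10 * 0.8932^3 * 0.1068^2 = 0.0813
i=4: C(5,4)=5 * 0.8932^4 * 0.1068^1 = 0.3399
i=5: C(5,5)=1 * 0.8932^5 * 0.1068^0 = 0.5685
R = sum of terms = 0.9994

0.9994


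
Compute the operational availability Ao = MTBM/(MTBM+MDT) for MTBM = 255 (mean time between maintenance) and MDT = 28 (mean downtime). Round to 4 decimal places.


MTBM = 255
MDT = 28
MTBM + MDT = 283
Ao = 255 / 283
Ao = 0.9011

0.9011


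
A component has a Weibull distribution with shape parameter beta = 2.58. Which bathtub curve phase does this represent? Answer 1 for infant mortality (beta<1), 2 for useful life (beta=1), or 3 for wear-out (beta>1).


beta = 2.58
Compare beta to 1:
beta < 1 => infant mortality (phase 1)
beta = 1 => useful life (phase 2)
beta > 1 => wear-out (phase 3)
Since beta = 2.58, this is wear-out (increasing failure rate)
Phase = 3

3


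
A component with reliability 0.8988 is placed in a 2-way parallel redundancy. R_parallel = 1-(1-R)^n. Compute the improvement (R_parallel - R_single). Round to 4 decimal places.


R_single = 0.8988, n = 2
1 - R_single = 0.1012
(1 - R_single)^n = 0.1012^2 = 0.0102
R_parallel = 1 - 0.0102 = 0.9898
Improvement = 0.9898 - 0.8988
Improvement = 0.091

0.091


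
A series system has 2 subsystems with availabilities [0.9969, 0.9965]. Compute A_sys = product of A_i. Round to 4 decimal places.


Subsystems: [0.9969, 0.9965]
After subsystem 1 (A=0.9969): product = 0.9969
After subsystem 2 (A=0.9965): product = 0.9934
A_sys = 0.9934

0.9934


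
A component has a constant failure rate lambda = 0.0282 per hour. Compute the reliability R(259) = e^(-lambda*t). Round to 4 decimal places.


lambda = 0.0282
t = 259
lambda * t = 7.3038
R(t) = e^(-7.3038)
R(t) = 0.0007

0.0007


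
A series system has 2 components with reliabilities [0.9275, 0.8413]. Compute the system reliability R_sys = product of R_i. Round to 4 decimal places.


Components: [0.9275, 0.8413]
After component 1 (R=0.9275): product = 0.9275
After component 2 (R=0.8413): product = 0.7803
R_sys = 0.7803

0.7803


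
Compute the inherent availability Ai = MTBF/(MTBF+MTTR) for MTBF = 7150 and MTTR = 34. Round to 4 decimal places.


MTBF = 7150
MTTR = 34
MTBF + MTTR = 7184
Ai = 7150 / 7184
Ai = 0.9953

0.9953


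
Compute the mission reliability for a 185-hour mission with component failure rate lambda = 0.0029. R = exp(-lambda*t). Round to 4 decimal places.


lambda = 0.0029
mission_time = 185
lambda * t = 0.0029 * 185 = 0.5365
R = exp(-0.5365)
R = 0.5848

0.5848


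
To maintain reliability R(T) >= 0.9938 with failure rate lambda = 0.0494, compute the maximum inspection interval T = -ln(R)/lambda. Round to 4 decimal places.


R_target = 0.9938
lambda = 0.0494
-ln(0.9938) = 0.0062
T = 0.0062 / 0.0494
T = 0.1259

0.1259


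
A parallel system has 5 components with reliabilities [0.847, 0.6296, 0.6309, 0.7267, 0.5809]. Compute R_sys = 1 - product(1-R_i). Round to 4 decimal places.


Components: [0.847, 0.6296, 0.6309, 0.7267, 0.5809]
(1 - 0.847) = 0.153, running product = 0.153
(1 - 0.6296) = 0.3704, running product = 0.0567
(1 - 0.6309) = 0.3691, running product = 0.0209
(1 - 0.7267) = 0.2733, running product = 0.0057
(1 - 0.5809) = 0.4191, running product = 0.0024
Product of (1-R_i) = 0.0024
R_sys = 1 - 0.0024 = 0.9976

0.9976


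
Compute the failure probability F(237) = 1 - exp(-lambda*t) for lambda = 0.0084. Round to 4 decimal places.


lambda = 0.0084, t = 237
lambda * t = 1.9908
exp(-1.9908) = 0.1366
F(t) = 1 - 0.1366
F(t) = 0.8634

0.8634


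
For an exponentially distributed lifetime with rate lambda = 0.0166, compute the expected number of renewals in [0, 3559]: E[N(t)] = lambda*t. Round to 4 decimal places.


lambda = 0.0166
t = 3559
E[N(t)] = lambda * t
E[N(t)] = 0.0166 * 3559
E[N(t)] = 59.0794

59.0794


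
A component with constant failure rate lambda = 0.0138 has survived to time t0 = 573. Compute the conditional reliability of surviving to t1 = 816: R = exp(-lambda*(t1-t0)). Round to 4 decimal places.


lambda = 0.0138
t0 = 573, t1 = 816
t1 - t0 = 243
lambda * (t1-t0) = 0.0138 * 243 = 3.3534
R = exp(-3.3534)
R = 0.035

0.035


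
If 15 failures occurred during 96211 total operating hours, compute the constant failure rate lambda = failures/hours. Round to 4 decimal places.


failures = 15
total_hours = 96211
lambda = 15 / 96211
lambda = 0.0002

0.0002


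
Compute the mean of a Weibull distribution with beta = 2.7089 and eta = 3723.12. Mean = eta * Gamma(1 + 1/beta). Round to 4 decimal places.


beta = 2.7089, eta = 3723.12
1/beta = 0.3692
1 + 1/beta = 1.3692
Gamma(1.3692) = 0.8894
Mean = 3723.12 * 0.8894
Mean = 3311.2817

3311.2817


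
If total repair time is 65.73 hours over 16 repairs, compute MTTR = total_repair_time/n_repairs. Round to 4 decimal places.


total_repair_time = 65.73
n_repairs = 16
MTTR = 65.73 / 16
MTTR = 4.1081

4.1081


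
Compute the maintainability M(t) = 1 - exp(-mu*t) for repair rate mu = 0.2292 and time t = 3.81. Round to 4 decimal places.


mu = 0.2292, t = 3.81
mu * t = 0.2292 * 3.81 = 0.8733
exp(-0.8733) = 0.4176
M(t) = 1 - 0.4176
M(t) = 0.5824

0.5824


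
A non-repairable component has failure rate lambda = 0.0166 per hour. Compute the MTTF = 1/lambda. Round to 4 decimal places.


lambda = 0.0166
MTTF = 1 / 0.0166
MTTF = 60.241

60.241


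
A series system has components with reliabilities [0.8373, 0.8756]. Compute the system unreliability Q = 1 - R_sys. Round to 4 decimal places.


Components: [0.8373, 0.8756]
After component 1: product = 0.8373
After component 2: product = 0.7331
R_sys = 0.7331
Q = 1 - 0.7331 = 0.2669

0.2669


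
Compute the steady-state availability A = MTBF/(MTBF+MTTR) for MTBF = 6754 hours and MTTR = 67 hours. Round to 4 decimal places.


MTBF = 6754
MTTR = 67
MTBF + MTTR = 6821
A = 6754 / 6821
A = 0.9902

0.9902


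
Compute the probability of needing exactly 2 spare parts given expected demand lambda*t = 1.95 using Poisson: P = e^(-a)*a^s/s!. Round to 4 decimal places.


a = 1.95, s = 2
e^(-a) = e^(-1.95) = 0.1423
a^s = 1.95^2 = 3.8025
s! = 2
P = 0.1423 * 3.8025 / 2
P = 0.2705

0.2705


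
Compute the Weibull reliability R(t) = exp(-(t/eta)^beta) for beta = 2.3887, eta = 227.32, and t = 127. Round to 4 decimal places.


beta = 2.3887, eta = 227.32, t = 127
t/eta = 127 / 227.32 = 0.5587
(t/eta)^beta = 0.5587^2.3887 = 0.2489
R(t) = exp(-0.2489)
R(t) = 0.7796

0.7796


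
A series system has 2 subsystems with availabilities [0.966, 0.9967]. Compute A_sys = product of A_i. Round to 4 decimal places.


Subsystems: [0.966, 0.9967]
After subsystem 1 (A=0.966): product = 0.966
After subsystem 2 (A=0.9967): product = 0.9628
A_sys = 0.9628

0.9628


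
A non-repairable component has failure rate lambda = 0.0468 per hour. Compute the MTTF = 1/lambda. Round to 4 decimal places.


lambda = 0.0468
MTTF = 1 / 0.0468
MTTF = 21.3675

21.3675


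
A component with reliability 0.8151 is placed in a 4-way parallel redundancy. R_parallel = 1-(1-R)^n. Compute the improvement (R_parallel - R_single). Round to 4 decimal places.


R_single = 0.8151, n = 4
1 - R_single = 0.1849
(1 - R_single)^n = 0.1849^4 = 0.0012
R_parallel = 1 - 0.0012 = 0.9988
Improvement = 0.9988 - 0.8151
Improvement = 0.1837

0.1837


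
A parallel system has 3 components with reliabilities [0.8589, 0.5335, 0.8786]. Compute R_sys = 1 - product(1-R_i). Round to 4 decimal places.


Components: [0.8589, 0.5335, 0.8786]
(1 - 0.8589) = 0.1411, running product = 0.1411
(1 - 0.5335) = 0.4665, running product = 0.0658
(1 - 0.8786) = 0.1214, running product = 0.008
Product of (1-R_i) = 0.008
R_sys = 1 - 0.008 = 0.992

0.992


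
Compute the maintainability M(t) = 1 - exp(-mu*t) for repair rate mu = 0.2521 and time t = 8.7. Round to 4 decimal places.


mu = 0.2521, t = 8.7
mu * t = 0.2521 * 8.7 = 2.1933
exp(-2.1933) = 0.1116
M(t) = 1 - 0.1116
M(t) = 0.8884

0.8884


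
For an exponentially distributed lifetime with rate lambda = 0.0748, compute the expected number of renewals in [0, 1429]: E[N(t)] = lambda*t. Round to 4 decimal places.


lambda = 0.0748
t = 1429
E[N(t)] = lambda * t
E[N(t)] = 0.0748 * 1429
E[N(t)] = 106.8892

106.8892


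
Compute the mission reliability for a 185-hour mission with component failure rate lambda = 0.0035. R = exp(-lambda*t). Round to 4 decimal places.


lambda = 0.0035
mission_time = 185
lambda * t = 0.0035 * 185 = 0.6475
R = exp(-0.6475)
R = 0.5234

0.5234


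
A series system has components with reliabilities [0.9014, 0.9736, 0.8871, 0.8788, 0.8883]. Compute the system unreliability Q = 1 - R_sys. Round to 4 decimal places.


Components: [0.9014, 0.9736, 0.8871, 0.8788, 0.8883]
After component 1: product = 0.9014
After component 2: product = 0.8776
After component 3: product = 0.7785
After component 4: product = 0.6842
After component 5: product = 0.6077
R_sys = 0.6077
Q = 1 - 0.6077 = 0.3923

0.3923


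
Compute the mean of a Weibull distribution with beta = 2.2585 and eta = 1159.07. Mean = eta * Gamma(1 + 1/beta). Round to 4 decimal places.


beta = 2.2585, eta = 1159.07
1/beta = 0.4428
1 + 1/beta = 1.4428
Gamma(1.4428) = 0.8858
Mean = 1159.07 * 0.8858
Mean = 1026.6538

1026.6538


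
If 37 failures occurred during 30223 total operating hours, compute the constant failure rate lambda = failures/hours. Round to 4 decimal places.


failures = 37
total_hours = 30223
lambda = 37 / 30223
lambda = 0.0012

0.0012


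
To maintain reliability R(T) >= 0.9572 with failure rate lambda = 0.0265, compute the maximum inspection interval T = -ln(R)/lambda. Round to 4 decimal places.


R_target = 0.9572
lambda = 0.0265
-ln(0.9572) = 0.0437
T = 0.0437 / 0.0265
T = 1.6507

1.6507


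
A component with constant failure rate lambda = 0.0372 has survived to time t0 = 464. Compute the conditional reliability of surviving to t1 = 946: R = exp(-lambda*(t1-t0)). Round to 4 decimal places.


lambda = 0.0372
t0 = 464, t1 = 946
t1 - t0 = 482
lambda * (t1-t0) = 0.0372 * 482 = 17.9304
R = exp(-17.9304)
R = 0.0

0.0


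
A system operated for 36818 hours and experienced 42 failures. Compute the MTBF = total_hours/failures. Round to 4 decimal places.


total_hours = 36818
failures = 42
MTBF = 36818 / 42
MTBF = 876.619

876.619


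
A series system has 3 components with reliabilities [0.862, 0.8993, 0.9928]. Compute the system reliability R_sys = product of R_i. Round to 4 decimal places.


Components: [0.862, 0.8993, 0.9928]
After component 1 (R=0.862): product = 0.862
After component 2 (R=0.8993): product = 0.7752
After component 3 (R=0.9928): product = 0.7696
R_sys = 0.7696

0.7696


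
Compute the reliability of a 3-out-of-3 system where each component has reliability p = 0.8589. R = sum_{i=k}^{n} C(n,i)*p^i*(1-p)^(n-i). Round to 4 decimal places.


k = 3, n = 3, p = 0.8589
i=3: C(3,3)=1 * 0.8589^3 * 0.1411^0 = 0.6336
R = sum of terms = 0.6336

0.6336


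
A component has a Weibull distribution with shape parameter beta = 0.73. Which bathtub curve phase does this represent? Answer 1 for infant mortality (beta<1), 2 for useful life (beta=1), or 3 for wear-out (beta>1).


beta = 0.73
Compare beta to 1:
beta < 1 => infant mortality (phase 1)
beta = 1 => useful life (phase 2)
beta > 1 => wear-out (phase 3)
Since beta = 0.73, this is infant mortality (decreasing failure rate)
Phase = 1

1


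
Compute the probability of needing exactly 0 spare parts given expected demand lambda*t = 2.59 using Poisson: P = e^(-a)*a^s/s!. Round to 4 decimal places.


a = 2.59, s = 0
e^(-a) = e^(-2.59) = 0.075
a^s = 2.59^0 = 1.0
s! = 1
P = 0.075 * 1.0 / 1
P = 0.075

0.075


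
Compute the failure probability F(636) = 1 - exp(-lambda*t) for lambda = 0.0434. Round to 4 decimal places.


lambda = 0.0434, t = 636
lambda * t = 27.6024
exp(-27.6024) = 0.0
F(t) = 1 - 0.0
F(t) = 1.0

1.0


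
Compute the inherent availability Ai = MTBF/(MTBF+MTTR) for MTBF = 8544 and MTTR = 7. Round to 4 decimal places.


MTBF = 8544
MTTR = 7
MTBF + MTTR = 8551
Ai = 8544 / 8551
Ai = 0.9992

0.9992


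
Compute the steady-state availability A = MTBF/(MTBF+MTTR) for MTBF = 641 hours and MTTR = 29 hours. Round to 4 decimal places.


MTBF = 641
MTTR = 29
MTBF + MTTR = 670
A = 641 / 670
A = 0.9567

0.9567


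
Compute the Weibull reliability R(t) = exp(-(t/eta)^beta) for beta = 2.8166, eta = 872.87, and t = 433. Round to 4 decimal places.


beta = 2.8166, eta = 872.87, t = 433
t/eta = 433 / 872.87 = 0.4961
(t/eta)^beta = 0.4961^2.8166 = 0.1388
R(t) = exp(-0.1388)
R(t) = 0.8704

0.8704


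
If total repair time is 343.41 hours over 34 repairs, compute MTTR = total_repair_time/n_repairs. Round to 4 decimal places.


total_repair_time = 343.41
n_repairs = 34
MTTR = 343.41 / 34
MTTR = 10.1003

10.1003


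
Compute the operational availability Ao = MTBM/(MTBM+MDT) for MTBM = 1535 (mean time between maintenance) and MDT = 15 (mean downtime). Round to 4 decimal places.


MTBM = 1535
MDT = 15
MTBM + MDT = 1550
Ao = 1535 / 1550
Ao = 0.9903

0.9903


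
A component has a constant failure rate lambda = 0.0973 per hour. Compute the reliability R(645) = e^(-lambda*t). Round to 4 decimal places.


lambda = 0.0973
t = 645
lambda * t = 62.7585
R(t) = e^(-62.7585)
R(t) = 0.0

0.0


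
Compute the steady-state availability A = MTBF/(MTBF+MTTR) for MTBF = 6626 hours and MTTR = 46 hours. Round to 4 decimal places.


MTBF = 6626
MTTR = 46
MTBF + MTTR = 6672
A = 6626 / 6672
A = 0.9931

0.9931


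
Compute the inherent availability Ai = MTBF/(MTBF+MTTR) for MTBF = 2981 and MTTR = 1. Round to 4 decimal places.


MTBF = 2981
MTTR = 1
MTBF + MTTR = 2982
Ai = 2981 / 2982
Ai = 0.9997

0.9997


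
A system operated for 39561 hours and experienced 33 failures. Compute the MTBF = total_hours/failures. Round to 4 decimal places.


total_hours = 39561
failures = 33
MTBF = 39561 / 33
MTBF = 1198.8182

1198.8182


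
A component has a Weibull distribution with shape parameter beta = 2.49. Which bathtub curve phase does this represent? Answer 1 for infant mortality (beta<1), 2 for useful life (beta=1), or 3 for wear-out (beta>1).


beta = 2.49
Compare beta to 1:
beta < 1 => infant mortality (phase 1)
beta = 1 => useful life (phase 2)
beta > 1 => wear-out (phase 3)
Since beta = 2.49, this is wear-out (increasing failure rate)
Phase = 3

3


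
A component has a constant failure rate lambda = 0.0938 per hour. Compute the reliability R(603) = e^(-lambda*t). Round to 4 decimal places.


lambda = 0.0938
t = 603
lambda * t = 56.5614
R(t) = e^(-56.5614)
R(t) = 0.0

0.0


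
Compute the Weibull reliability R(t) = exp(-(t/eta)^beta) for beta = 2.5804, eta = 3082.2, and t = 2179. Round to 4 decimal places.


beta = 2.5804, eta = 3082.2, t = 2179
t/eta = 2179 / 3082.2 = 0.707
(t/eta)^beta = 0.707^2.5804 = 0.4087
R(t) = exp(-0.4087)
R(t) = 0.6645

0.6645


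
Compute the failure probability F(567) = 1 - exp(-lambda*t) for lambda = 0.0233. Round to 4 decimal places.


lambda = 0.0233, t = 567
lambda * t = 13.2111
exp(-13.2111) = 0.0
F(t) = 1 - 0.0
F(t) = 1.0

1.0


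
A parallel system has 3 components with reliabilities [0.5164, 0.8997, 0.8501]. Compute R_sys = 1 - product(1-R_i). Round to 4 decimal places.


Components: [0.5164, 0.8997, 0.8501]
(1 - 0.5164) = 0.4836, running product = 0.4836
(1 - 0.8997) = 0.1003, running product = 0.0485
(1 - 0.8501) = 0.1499, running product = 0.0073
Product of (1-R_i) = 0.0073
R_sys = 1 - 0.0073 = 0.9927

0.9927


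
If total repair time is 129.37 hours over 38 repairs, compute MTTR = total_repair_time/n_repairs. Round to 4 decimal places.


total_repair_time = 129.37
n_repairs = 38
MTTR = 129.37 / 38
MTTR = 3.4045

3.4045


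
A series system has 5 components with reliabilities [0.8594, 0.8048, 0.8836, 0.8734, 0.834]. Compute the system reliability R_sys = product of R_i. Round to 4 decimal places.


Components: [0.8594, 0.8048, 0.8836, 0.8734, 0.834]
After component 1 (R=0.8594): product = 0.8594
After component 2 (R=0.8048): product = 0.6916
After component 3 (R=0.8836): product = 0.6111
After component 4 (R=0.8734): product = 0.5338
After component 5 (R=0.834): product = 0.4452
R_sys = 0.4452

0.4452


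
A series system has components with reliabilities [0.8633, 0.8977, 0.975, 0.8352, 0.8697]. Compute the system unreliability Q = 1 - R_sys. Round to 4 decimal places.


Components: [0.8633, 0.8977, 0.975, 0.8352, 0.8697]
After component 1: product = 0.8633
After component 2: product = 0.775
After component 3: product = 0.7556
After component 4: product = 0.6311
After component 5: product = 0.5489
R_sys = 0.5489
Q = 1 - 0.5489 = 0.4511

0.4511


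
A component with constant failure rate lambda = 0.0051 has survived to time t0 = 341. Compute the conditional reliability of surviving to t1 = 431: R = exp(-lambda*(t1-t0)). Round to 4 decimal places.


lambda = 0.0051
t0 = 341, t1 = 431
t1 - t0 = 90
lambda * (t1-t0) = 0.0051 * 90 = 0.459
R = exp(-0.459)
R = 0.6319

0.6319


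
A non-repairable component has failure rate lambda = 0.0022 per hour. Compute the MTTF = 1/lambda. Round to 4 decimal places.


lambda = 0.0022
MTTF = 1 / 0.0022
MTTF = 454.5455

454.5455


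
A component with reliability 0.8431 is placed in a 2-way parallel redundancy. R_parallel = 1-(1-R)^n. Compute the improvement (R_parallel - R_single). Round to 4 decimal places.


R_single = 0.8431, n = 2
1 - R_single = 0.1569
(1 - R_single)^n = 0.1569^2 = 0.0246
R_parallel = 1 - 0.0246 = 0.9754
Improvement = 0.9754 - 0.8431
Improvement = 0.1323

0.1323


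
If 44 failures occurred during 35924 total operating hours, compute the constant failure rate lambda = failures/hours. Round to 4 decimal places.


failures = 44
total_hours = 35924
lambda = 44 / 35924
lambda = 0.0012

0.0012


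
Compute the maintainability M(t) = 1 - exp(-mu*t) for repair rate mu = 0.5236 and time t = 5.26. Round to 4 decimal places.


mu = 0.5236, t = 5.26
mu * t = 0.5236 * 5.26 = 2.7541
exp(-2.7541) = 0.0637
M(t) = 1 - 0.0637
M(t) = 0.9363

0.9363


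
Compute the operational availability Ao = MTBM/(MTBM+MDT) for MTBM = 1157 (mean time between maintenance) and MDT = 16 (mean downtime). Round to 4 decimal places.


MTBM = 1157
MDT = 16
MTBM + MDT = 1173
Ao = 1157 / 1173
Ao = 0.9864

0.9864


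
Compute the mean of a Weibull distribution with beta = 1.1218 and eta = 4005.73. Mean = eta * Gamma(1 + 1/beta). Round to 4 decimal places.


beta = 1.1218, eta = 4005.73
1/beta = 0.8914
1 + 1/beta = 1.8914
Gamma(1.8914) = 0.9589
Mean = 4005.73 * 0.9589
Mean = 3840.922

3840.922


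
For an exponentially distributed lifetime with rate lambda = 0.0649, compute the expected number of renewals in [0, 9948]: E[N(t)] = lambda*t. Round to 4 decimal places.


lambda = 0.0649
t = 9948
E[N(t)] = lambda * t
E[N(t)] = 0.0649 * 9948
E[N(t)] = 645.6252

645.6252


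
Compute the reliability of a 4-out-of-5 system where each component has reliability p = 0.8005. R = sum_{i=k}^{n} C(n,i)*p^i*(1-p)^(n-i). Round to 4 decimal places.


k = 4, n = 5, p = 0.8005
i=4: C(5,4)=5 * 0.8005^4 * 0.1995^1 = 0.4096
i=5: C(5,5)=1 * 0.8005^5 * 0.1995^0 = 0.3287
R = sum of terms = 0.7383

0.7383


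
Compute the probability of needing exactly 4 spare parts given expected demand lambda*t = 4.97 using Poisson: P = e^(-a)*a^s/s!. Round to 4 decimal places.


a = 4.97, s = 4
e^(-a) = e^(-4.97) = 0.0069
a^s = 4.97^4 = 610.1345
s! = 24
P = 0.0069 * 610.1345 / 24
P = 0.1765

0.1765


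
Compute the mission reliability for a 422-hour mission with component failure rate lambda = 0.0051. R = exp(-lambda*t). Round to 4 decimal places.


lambda = 0.0051
mission_time = 422
lambda * t = 0.0051 * 422 = 2.1522
R = exp(-2.1522)
R = 0.1162

0.1162


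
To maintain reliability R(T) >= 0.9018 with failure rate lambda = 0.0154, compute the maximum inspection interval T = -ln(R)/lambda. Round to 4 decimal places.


R_target = 0.9018
lambda = 0.0154
-ln(0.9018) = 0.1034
T = 0.1034 / 0.0154
T = 6.7119

6.7119


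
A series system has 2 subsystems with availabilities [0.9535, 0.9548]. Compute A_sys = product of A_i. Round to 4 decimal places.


Subsystems: [0.9535, 0.9548]
After subsystem 1 (A=0.9535): product = 0.9535
After subsystem 2 (A=0.9548): product = 0.9104
A_sys = 0.9104

0.9104


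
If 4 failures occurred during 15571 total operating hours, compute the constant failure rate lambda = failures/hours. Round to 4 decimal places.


failures = 4
total_hours = 15571
lambda = 4 / 15571
lambda = 0.0003

0.0003


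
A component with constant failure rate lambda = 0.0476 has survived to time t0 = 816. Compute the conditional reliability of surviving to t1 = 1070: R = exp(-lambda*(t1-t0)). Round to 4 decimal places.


lambda = 0.0476
t0 = 816, t1 = 1070
t1 - t0 = 254
lambda * (t1-t0) = 0.0476 * 254 = 12.0904
R = exp(-12.0904)
R = 0.0

0.0


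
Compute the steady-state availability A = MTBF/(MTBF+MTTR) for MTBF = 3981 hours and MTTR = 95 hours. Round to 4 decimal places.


MTBF = 3981
MTTR = 95
MTBF + MTTR = 4076
A = 3981 / 4076
A = 0.9767

0.9767


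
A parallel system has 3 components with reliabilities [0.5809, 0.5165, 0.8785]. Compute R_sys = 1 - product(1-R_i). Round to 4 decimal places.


Components: [0.5809, 0.5165, 0.8785]
(1 - 0.5809) = 0.4191, running product = 0.4191
(1 - 0.5165) = 0.4835, running product = 0.2026
(1 - 0.8785) = 0.1215, running product = 0.0246
Product of (1-R_i) = 0.0246
R_sys = 1 - 0.0246 = 0.9754

0.9754


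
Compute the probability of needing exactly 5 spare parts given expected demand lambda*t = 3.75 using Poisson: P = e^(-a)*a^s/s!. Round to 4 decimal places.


a = 3.75, s = 5
e^(-a) = e^(-3.75) = 0.0235
a^s = 3.75^5 = 741.5771
s! = 120
P = 0.0235 * 741.5771 / 120
P = 0.1453

0.1453


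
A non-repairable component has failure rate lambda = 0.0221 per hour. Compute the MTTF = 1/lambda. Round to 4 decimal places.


lambda = 0.0221
MTTF = 1 / 0.0221
MTTF = 45.2489

45.2489


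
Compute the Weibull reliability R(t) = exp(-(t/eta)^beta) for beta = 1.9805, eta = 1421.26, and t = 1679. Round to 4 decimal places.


beta = 1.9805, eta = 1421.26, t = 1679
t/eta = 1679 / 1421.26 = 1.1813
(t/eta)^beta = 1.1813^1.9805 = 1.3911
R(t) = exp(-1.3911)
R(t) = 0.2488

0.2488


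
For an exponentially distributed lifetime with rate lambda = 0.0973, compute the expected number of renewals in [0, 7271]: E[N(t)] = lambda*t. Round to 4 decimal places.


lambda = 0.0973
t = 7271
E[N(t)] = lambda * t
E[N(t)] = 0.0973 * 7271
E[N(t)] = 707.4683

707.4683


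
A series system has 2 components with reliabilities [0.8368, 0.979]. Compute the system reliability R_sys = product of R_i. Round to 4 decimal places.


Components: [0.8368, 0.979]
After component 1 (R=0.8368): product = 0.8368
After component 2 (R=0.979): product = 0.8192
R_sys = 0.8192

0.8192


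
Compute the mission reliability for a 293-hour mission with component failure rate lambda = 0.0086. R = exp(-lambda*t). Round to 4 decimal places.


lambda = 0.0086
mission_time = 293
lambda * t = 0.0086 * 293 = 2.5198
R = exp(-2.5198)
R = 0.0805

0.0805


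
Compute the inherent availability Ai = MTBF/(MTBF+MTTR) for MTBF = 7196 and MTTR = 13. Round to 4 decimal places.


MTBF = 7196
MTTR = 13
MTBF + MTTR = 7209
Ai = 7196 / 7209
Ai = 0.9982

0.9982


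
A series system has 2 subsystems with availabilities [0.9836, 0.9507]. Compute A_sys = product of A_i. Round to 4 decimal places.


Subsystems: [0.9836, 0.9507]
After subsystem 1 (A=0.9836): product = 0.9836
After subsystem 2 (A=0.9507): product = 0.9351
A_sys = 0.9351

0.9351


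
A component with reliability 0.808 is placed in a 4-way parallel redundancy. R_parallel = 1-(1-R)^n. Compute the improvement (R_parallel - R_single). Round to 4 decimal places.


R_single = 0.808, n = 4
1 - R_single = 0.192
(1 - R_single)^n = 0.192^4 = 0.0014
R_parallel = 1 - 0.0014 = 0.9986
Improvement = 0.9986 - 0.808
Improvement = 0.1906

0.1906


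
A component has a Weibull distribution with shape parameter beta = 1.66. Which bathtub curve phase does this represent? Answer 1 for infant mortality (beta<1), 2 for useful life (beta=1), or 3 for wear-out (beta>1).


beta = 1.66
Compare beta to 1:
beta < 1 => infant mortality (phase 1)
beta = 1 => useful life (phase 2)
beta > 1 => wear-out (phase 3)
Since beta = 1.66, this is wear-out (increasing failure rate)
Phase = 3

3


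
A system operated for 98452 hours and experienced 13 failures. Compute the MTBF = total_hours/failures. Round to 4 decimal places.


total_hours = 98452
failures = 13
MTBF = 98452 / 13
MTBF = 7573.2308

7573.2308


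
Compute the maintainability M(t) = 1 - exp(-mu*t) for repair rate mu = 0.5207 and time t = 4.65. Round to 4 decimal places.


mu = 0.5207, t = 4.65
mu * t = 0.5207 * 4.65 = 2.4213
exp(-2.4213) = 0.0888
M(t) = 1 - 0.0888
M(t) = 0.9112

0.9112


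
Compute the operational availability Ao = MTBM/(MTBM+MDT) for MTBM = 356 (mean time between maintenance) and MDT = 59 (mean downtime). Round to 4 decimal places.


MTBM = 356
MDT = 59
MTBM + MDT = 415
Ao = 356 / 415
Ao = 0.8578

0.8578


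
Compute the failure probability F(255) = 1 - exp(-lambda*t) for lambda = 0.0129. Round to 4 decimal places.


lambda = 0.0129, t = 255
lambda * t = 3.2895
exp(-3.2895) = 0.0373
F(t) = 1 - 0.0373
F(t) = 0.9627

0.9627


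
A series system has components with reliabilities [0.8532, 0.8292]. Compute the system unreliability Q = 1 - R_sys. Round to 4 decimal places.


Components: [0.8532, 0.8292]
After component 1: product = 0.8532
After component 2: product = 0.7075
R_sys = 0.7075
Q = 1 - 0.7075 = 0.2925

0.2925


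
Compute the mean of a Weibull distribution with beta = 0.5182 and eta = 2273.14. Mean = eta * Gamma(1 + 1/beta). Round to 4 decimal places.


beta = 0.5182, eta = 2273.14
1/beta = 1.9298
1 + 1/beta = 2.9298
Gamma(2.9298) = 1.8763
Mean = 2273.14 * 1.8763
Mean = 4265.1331

4265.1331


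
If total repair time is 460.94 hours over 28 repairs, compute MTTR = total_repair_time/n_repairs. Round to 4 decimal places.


total_repair_time = 460.94
n_repairs = 28
MTTR = 460.94 / 28
MTTR = 16.4621

16.4621


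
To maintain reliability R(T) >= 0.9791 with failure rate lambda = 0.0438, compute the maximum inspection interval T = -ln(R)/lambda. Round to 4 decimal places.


R_target = 0.9791
lambda = 0.0438
-ln(0.9791) = 0.0211
T = 0.0211 / 0.0438
T = 0.4822

0.4822


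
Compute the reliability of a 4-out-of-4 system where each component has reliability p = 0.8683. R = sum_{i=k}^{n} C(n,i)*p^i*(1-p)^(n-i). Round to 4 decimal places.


k = 4, n = 4, p = 0.8683
i=4: C(4,4)=1 * 0.8683^4 * 0.1317^0 = 0.5684
R = sum of terms = 0.5684

0.5684


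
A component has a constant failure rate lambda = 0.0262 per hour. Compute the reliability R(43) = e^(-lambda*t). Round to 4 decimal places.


lambda = 0.0262
t = 43
lambda * t = 1.1266
R(t) = e^(-1.1266)
R(t) = 0.3241

0.3241
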